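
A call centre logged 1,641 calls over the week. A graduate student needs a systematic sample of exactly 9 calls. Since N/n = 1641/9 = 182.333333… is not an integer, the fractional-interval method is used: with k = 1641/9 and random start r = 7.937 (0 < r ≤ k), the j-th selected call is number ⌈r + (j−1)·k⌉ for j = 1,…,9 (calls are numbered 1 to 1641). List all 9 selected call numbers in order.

j=1: r + 0k = 7.937 → ⌈·⌉ = 8
j=2: r + 1k = 190.270333… → ⌈·⌉ = 191
j=3: r + 2k = 372.603666… → ⌈·⌉ = 373
j=4: r + 3k = 554.937 → ⌈·⌉ = 555
j=5: r + 4k = 737.270333… → ⌈·⌉ = 738
j=6: r + 5k = 919.603666… → ⌈·⌉ = 920
j=7: r + 6k = 1101.937 → ⌈·⌉ = 1102
j=8: r + 7k = 1284.270333… → ⌈·⌉ = 1285
j=9: r + 8k = 1466.603666… → ⌈·⌉ = 1467

8, 191, 373, 555, 738, 920, 1102, 1285, 1467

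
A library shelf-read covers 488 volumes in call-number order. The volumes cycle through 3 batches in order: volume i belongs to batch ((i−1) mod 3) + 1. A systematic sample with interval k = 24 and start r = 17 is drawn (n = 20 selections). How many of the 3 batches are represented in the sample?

1

Consecutive selections differ by k = 24, so their batch numbers differ by 24 mod 3 = 0.
gcd(24, 3) = 3, so the sample visits 3/3 = 1 distinct residues mod 3.
Start 17 is batch 2; the batches hit are 2.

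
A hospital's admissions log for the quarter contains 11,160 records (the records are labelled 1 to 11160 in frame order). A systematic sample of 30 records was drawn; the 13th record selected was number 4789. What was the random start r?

k = 11160/30 = 372
r = 4789 − (13−1)×372 = 4789 − 4464 = 325

325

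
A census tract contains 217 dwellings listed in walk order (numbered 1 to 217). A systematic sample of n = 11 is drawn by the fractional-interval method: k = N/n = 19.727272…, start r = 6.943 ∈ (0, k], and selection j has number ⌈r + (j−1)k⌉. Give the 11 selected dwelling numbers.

j=1: r + 0k = 6.943 → ⌈·⌉ = 7
j=2: r + 1k = 26.670272… → ⌈·⌉ = 27
j=3: r + 2k = 46.397545… → ⌈·⌉ = 47
j=4: r + 3k = 66.124818… → ⌈·⌉ = 67
j=5: r + 4k = 85.852090… → ⌈·⌉ = 86
j=6: r + 5k = 105.579363… → ⌈·⌉ = 106
j=7: r + 6k = 125.306636… → ⌈·⌉ = 126
j=8: r + 7k = 145.033909… → ⌈·⌉ = 146
j=9: r + 8k = 164.761181… → ⌈·⌉ = 165
j=10: r + 9k = 184.488454… → ⌈·⌉ = 185
j=11: r + 10k = 204.215727… → ⌈·⌉ = 205

7, 27, 47, 67, 86, 106, 126, 146, 165, 185, 205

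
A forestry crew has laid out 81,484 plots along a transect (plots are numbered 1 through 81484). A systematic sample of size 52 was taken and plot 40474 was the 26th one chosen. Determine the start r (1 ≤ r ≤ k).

k = 81484/52 = 1567
r = 40474 − (26−1)×1567 = 40474 − 39175 = 1299

1299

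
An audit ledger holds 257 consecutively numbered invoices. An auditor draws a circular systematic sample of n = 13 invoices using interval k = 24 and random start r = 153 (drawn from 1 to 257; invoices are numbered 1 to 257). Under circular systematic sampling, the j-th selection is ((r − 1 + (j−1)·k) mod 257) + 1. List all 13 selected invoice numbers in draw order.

Selection 1: 153
Selection 2: 153 + 24 = 177
Selection 3: 177 + 24 = 201
Selection 4: 201 + 24 = 225
Selection 5: 225 + 24 = 249
Selection 6: 249 + 24 = 273 → 273 − 257 = 16
Selection 7: 16 + 24 = 40
Selection 8: 40 + 24 = 64
Selection 9: 64 + 24 = 88
Selection 10: 88 + 24 = 112
Selection 11: 112 + 24 = 136
Selection 12: 136 + 24 = 160
Selection 13: 160 + 24 = 184

153, 177, 201, 225, 249, 16, 40, 64, 88, 112, 136, 160, 184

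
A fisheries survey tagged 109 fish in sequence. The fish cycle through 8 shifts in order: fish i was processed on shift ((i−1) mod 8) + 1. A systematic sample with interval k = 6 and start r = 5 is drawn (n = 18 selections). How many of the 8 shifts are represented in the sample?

Consecutive selections differ by k = 6, so their shift numbers differ by 6 mod 8 = 6.
gcd(6, 8) = 2, so the sample visits 8/2 = 4 distinct residues mod 8.
Start 5 is shift 5; the shifts hit are 1, 3, 5, 7.

4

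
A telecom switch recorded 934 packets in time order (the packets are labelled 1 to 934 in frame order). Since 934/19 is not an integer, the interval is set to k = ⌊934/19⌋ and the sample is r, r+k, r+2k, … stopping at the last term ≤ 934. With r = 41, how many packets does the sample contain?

19

k = ⌊934/19⌋ = 49
Achieved size = ⌊(934 − 41)/49⌋ + 1 = ⌊893/49⌋ + 1 = 18 + 1 = 19
(last selection: 41 + 18×49 = 923 ≤ 934; next would be 972 > 934)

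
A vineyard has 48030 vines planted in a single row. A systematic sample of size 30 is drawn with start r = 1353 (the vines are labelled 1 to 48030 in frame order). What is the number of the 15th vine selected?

23767

k = 48030/30 = 1601
15th selection = r + (15−1)·k = 1353 + 14×1601 = 1353 + 22414 = 23767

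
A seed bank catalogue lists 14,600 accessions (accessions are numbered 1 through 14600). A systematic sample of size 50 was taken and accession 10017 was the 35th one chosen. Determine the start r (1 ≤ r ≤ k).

89

k = 14600/50 = 292
r = 10017 − (35−1)×292 = 10017 − 9928 = 89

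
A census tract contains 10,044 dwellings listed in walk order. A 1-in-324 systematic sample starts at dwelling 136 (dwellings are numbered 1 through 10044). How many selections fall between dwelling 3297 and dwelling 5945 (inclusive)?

k = 324
First selection ≥ 3297: 136 + ⌈(3297−136)/324⌉·324 = 136 + 10×324 = 3376
Last selection ≤ 5945: 136 + ⌊(5945−136)/324⌋·324 = 136 + 17×324 = 5644
Count = 17 − 10 + 1 = 8

8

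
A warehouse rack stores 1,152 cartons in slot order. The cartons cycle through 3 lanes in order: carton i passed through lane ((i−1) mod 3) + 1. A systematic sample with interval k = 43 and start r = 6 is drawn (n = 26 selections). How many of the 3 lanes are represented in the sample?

3

Consecutive selections differ by k = 43, so their lane numbers differ by 43 mod 3 = 1.
gcd(43, 3) = 1, so the sample visits 3/1 = 3 distinct residues mod 3.
Start 6 is lane 3; the lanes hit are 1, 2, 3.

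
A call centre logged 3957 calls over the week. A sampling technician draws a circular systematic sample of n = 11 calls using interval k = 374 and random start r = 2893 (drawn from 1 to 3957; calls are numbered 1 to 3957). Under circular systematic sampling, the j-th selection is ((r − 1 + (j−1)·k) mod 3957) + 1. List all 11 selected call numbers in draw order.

2893, 3267, 3641, 58, 432, 806, 1180, 1554, 1928, 2302, 2676

Selection 1: 2893
Selection 2: 2893 + 374 = 3267
Selection 3: 3267 + 374 = 3641
Selection 4: 3641 + 374 = 4015 → 4015 − 3957 = 58
Selection 5: 58 + 374 = 432
Selection 6: 432 + 374 = 806
Selection 7: 806 + 374 = 1180
Selection 8: 1180 + 374 = 1554
Selection 9: 1554 + 374 = 1928
Selection 10: 1928 + 374 = 2302
Selection 11: 2302 + 374 = 2676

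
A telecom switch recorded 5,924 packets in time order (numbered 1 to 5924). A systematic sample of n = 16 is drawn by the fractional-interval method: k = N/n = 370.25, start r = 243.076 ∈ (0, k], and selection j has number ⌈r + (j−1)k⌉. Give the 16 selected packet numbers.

j=1: r + 0k = 243.076 → ⌈·⌉ = 244
j=2: r + 1k = 613.326 → ⌈·⌉ = 614
j=3: r + 2k = 983.576 → ⌈·⌉ = 984
j=4: r + 3k = 1353.826 → ⌈·⌉ = 1354
j=5: r + 4k = 1724.076 → ⌈·⌉ = 1725
j=6: r + 5k = 2094.326 → ⌈·⌉ = 2095
j=7: r + 6k = 2464.576 → ⌈·⌉ = 2465
j=8: r + 7k = 2834.826 → ⌈·⌉ = 2835
j=9: r + 8k = 3205.076 → ⌈·⌉ = 3206
j=10: r + 9k = 3575.326 → ⌈·⌉ = 3576
j=11: r + 10k = 3945.576 → ⌈·⌉ = 3946
j=12: r + 11k = 4315.826 → ⌈·⌉ = 4316
j=13: r + 12k = 4686.076 → ⌈·⌉ = 4687
j=14: r + 13k = 5056.326 → ⌈·⌉ = 5057
j=15: r + 14k = 5426.576 → ⌈·⌉ = 5427
j=16: r + 15k = 5796.826 → ⌈·⌉ = 5797

244, 614, 984, 1354, 1725, 2095, 2465, 2835, 3206, 3576, 3946, 4316, 4687, 5057, 5427, 5797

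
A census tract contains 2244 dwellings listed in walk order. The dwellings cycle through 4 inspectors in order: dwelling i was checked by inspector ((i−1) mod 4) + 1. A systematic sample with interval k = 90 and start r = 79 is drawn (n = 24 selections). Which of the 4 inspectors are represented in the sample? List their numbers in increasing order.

Consecutive selections differ by k = 90, so their inspector numbers differ by 90 mod 4 = 2.
gcd(90, 4) = 2, so the sample visits 4/2 = 2 distinct residues mod 4.
Start 79 is inspector 3; the inspectors hit are 1, 3.

1, 3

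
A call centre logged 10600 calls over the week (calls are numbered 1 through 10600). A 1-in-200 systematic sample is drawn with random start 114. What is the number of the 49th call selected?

9714

k = 200
49th selection = r + (49−1)·k = 114 + 48×200 = 114 + 9600 = 9714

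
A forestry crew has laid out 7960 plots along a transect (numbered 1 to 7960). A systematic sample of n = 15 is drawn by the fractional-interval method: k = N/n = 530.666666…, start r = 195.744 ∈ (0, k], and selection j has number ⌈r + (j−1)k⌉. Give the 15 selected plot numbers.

j=1: r + 0k = 195.744 → ⌈·⌉ = 196
j=2: r + 1k = 726.410666… → ⌈·⌉ = 727
j=3: r + 2k = 1257.077333… → ⌈·⌉ = 1258
j=4: r + 3k = 1787.744 → ⌈·⌉ = 1788
j=5: r + 4k = 2318.410666… → ⌈·⌉ = 2319
j=6: r + 5k = 2849.077333… → ⌈·⌉ = 2850
j=7: r + 6k = 3379.744 → ⌈·⌉ = 3380
j=8: r + 7k = 3910.410666… → ⌈·⌉ = 3911
j=9: r + 8k = 4441.077333… → ⌈·⌉ = 4442
j=10: r + 9k = 4971.744 → ⌈·⌉ = 4972
j=11: r + 10k = 5502.410666… → ⌈·⌉ = 5503
j=12: r + 11k = 6033.077333… → ⌈·⌉ = 6034
j=13: r + 12k = 6563.744 → ⌈·⌉ = 6564
j=14: r + 13k = 7094.410666… → ⌈·⌉ = 7095
j=15: r + 14k = 7625.077333… → ⌈·⌉ = 7626

196, 727, 1258, 1788, 2319, 2850, 3380, 3911, 4442, 4972, 5503, 6034, 6564, 7095, 7626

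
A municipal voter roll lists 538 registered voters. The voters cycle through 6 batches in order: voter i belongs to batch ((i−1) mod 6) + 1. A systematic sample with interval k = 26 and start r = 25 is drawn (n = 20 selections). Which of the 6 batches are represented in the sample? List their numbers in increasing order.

1, 3, 5

Consecutive selections differ by k = 26, so their batch numbers differ by 26 mod 6 = 2.
gcd(26, 6) = 2, so the sample visits 6/2 = 3 distinct residues mod 6.
Start 25 is batch 1; the batches hit are 1, 3, 5.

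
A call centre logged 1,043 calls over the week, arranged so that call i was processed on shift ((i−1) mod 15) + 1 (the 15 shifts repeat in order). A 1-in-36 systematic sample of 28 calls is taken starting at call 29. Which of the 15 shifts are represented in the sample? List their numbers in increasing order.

Consecutive selections differ by k = 36, so their shift numbers differ by 36 mod 15 = 6.
gcd(36, 15) = 3, so the sample visits 15/3 = 5 distinct residues mod 15.
Start 29 is shift 14; the shifts hit are 2, 5, 8, 11, 14.

2, 5, 8, 11, 14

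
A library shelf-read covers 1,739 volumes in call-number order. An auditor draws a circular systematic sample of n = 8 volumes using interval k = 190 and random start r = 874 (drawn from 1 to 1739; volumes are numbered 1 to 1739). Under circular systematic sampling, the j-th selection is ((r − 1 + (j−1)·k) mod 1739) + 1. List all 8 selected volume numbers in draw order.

Selection 1: 874
Selection 2: 874 + 190 = 1064
Selection 3: 1064 + 190 = 1254
Selection 4: 1254 + 190 = 1444
Selection 5: 1444 + 190 = 1634
Selection 6: 1634 + 190 = 1824 → 1824 − 1739 = 85
Selection 7: 85 + 190 = 275
Selection 8: 275 + 190 = 465

874, 1064, 1254, 1444, 1634, 85, 275, 465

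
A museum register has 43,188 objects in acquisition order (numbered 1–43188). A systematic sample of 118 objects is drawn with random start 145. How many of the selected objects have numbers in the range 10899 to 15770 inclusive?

13

k = 43188/118 = 366
First selection ≥ 10899: 145 + ⌈(10899−145)/366⌉·366 = 145 + 30×366 = 11125
Last selection ≤ 15770: 145 + ⌊(15770−145)/366⌋·366 = 145 + 42×366 = 15517
Count = 42 − 30 + 1 = 13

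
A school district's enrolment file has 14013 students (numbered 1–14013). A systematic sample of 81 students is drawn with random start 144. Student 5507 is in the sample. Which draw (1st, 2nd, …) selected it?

k = 14013/81 = 173
position = (5507 − 144)/173 + 1 = 5363/173 + 1 = 31 + 1 = 32

32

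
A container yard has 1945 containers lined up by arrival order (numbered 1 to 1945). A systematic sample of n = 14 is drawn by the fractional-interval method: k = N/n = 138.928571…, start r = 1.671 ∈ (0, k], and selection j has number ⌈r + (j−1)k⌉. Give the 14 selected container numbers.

2, 141, 280, 419, 558, 697, 836, 975, 1114, 1253, 1391, 1530, 1669, 1808

j=1: r + 0k = 1.671 → ⌈·⌉ = 2
j=2: r + 1k = 140.599571… → ⌈·⌉ = 141
j=3: r + 2k = 279.528142… → ⌈·⌉ = 280
j=4: r + 3k = 418.456714… → ⌈·⌉ = 419
j=5: r + 4k = 557.385285… → ⌈·⌉ = 558
j=6: r + 5k = 696.313857… → ⌈·⌉ = 697
j=7: r + 6k = 835.242428… → ⌈·⌉ = 836
j=8: r + 7k = 974.171 → ⌈·⌉ = 975
j=9: r + 8k = 1113.099571… → ⌈·⌉ = 1114
j=10: r + 9k = 1252.028142… → ⌈·⌉ = 1253
j=11: r + 10k = 1390.956714… → ⌈·⌉ = 1391
j=12: r + 11k = 1529.885285… → ⌈·⌉ = 1530
j=13: r + 12k = 1668.813857… → ⌈·⌉ = 1669
j=14: r + 13k = 1807.742428… → ⌈·⌉ = 1808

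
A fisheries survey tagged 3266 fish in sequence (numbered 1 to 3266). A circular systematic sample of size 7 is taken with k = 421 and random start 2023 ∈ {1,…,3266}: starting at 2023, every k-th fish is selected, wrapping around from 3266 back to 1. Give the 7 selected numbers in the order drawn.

Selection 1: 2023
Selection 2: 2023 + 421 = 2444
Selection 3: 2444 + 421 = 2865
Selection 4: 2865 + 421 = 3286 → 3286 − 3266 = 20
Selection 5: 20 + 421 = 441
Selection 6: 441 + 421 = 862
Selection 7: 862 + 421 = 1283

2023, 2444, 2865, 20, 441, 862, 1283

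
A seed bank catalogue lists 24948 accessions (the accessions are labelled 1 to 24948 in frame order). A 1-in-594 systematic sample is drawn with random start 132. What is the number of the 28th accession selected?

k = 594
28th selection = r + (28−1)·k = 132 + 27×594 = 132 + 16038 = 16170

16170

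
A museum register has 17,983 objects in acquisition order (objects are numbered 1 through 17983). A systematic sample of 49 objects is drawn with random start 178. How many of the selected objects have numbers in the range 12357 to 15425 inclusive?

k = 17983/49 = 367
First selection ≥ 12357: 178 + ⌈(12357−178)/367⌉·367 = 178 + 34×367 = 12656
Last selection ≤ 15425: 178 + ⌊(15425−178)/367⌋·367 = 178 + 41×367 = 15225
Count = 41 − 34 + 1 = 8

8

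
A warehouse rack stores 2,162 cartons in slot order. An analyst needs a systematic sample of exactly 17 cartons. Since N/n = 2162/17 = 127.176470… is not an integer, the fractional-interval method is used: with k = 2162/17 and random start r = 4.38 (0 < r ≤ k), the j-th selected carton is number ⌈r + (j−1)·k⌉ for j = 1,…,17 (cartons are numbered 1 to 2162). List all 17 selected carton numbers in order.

5, 132, 259, 386, 514, 641, 768, 895, 1022, 1149, 1277, 1404, 1531, 1658, 1785, 1913, 2040

j=1: r + 0k = 4.38 → ⌈·⌉ = 5
j=2: r + 1k = 131.556470… → ⌈·⌉ = 132
j=3: r + 2k = 258.732941… → ⌈·⌉ = 259
j=4: r + 3k = 385.909411… → ⌈·⌉ = 386
j=5: r + 4k = 513.085882… → ⌈·⌉ = 514
j=6: r + 5k = 640.262352… → ⌈·⌉ = 641
j=7: r + 6k = 767.438823… → ⌈·⌉ = 768
j=8: r + 7k = 894.615294… → ⌈·⌉ = 895
j=9: r + 8k = 1021.791764… → ⌈·⌉ = 1022
j=10: r + 9k = 1148.968235… → ⌈·⌉ = 1149
j=11: r + 10k = 1276.144705… → ⌈·⌉ = 1277
j=12: r + 11k = 1403.321176… → ⌈·⌉ = 1404
j=13: r + 12k = 1530.497647… → ⌈·⌉ = 1531
j=14: r + 13k = 1657.674117… → ⌈·⌉ = 1658
j=15: r + 14k = 1784.850588… → ⌈·⌉ = 1785
j=16: r + 15k = 1912.027058… → ⌈·⌉ = 1913
j=17: r + 16k = 2039.203529… → ⌈·⌉ = 2040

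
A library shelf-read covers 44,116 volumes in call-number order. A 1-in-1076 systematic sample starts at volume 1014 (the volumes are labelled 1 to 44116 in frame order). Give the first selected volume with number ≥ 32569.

33294

k = 1076
Steps past start: ⌈(32569 − 1014)/1076⌉ = ⌈31555/1076⌉ = 30
Selected volume: 1014 + 30×1076 = 33294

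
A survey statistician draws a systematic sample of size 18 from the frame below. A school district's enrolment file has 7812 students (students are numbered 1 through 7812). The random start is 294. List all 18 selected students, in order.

294, 728, 1162, 1596, 2030, 2464, 2898, 3332, 3766, 4200, 4634, 5068, 5502, 5936, 6370, 6804, 7238, 7672

k = N/n = 7812/18 = 434
student 1: 294
student 2: 294 + 434 = 728
student 3: 728 + 434 = 1162
student 4: 1162 + 434 = 1596
student 5: 1596 + 434 = 2030
student 6: 2030 + 434 = 2464
student 7: 2464 + 434 = 2898
student 8: 2898 + 434 = 3332
student 9: 3332 + 434 = 3766
student 10: 3766 + 434 = 4200
student 11: 4200 + 434 = 4634
student 12: 4634 + 434 = 5068
student 13: 5068 + 434 = 5502
student 14: 5502 + 434 = 5936
student 15: 5936 + 434 = 6370
student 16: 6370 + 434 = 6804
student 17: 6804 + 434 = 7238
student 18: 7238 + 434 = 7672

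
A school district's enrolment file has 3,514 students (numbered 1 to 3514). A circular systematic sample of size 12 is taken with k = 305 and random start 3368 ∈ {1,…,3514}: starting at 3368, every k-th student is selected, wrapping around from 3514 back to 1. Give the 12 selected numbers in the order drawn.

3368, 159, 464, 769, 1074, 1379, 1684, 1989, 2294, 2599, 2904, 3209

Selection 1: 3368
Selection 2: 3368 + 305 = 3673 → 3673 − 3514 = 159
Selection 3: 159 + 305 = 464
Selection 4: 464 + 305 = 769
Selection 5: 769 + 305 = 1074
Selection 6: 1074 + 305 = 1379
Selection 7: 1379 + 305 = 1684
Selection 8: 1684 + 305 = 1989
Selection 9: 1989 + 305 = 2294
Selection 10: 2294 + 305 = 2599
Selection 11: 2599 + 305 = 2904
Selection 12: 2904 + 305 = 3209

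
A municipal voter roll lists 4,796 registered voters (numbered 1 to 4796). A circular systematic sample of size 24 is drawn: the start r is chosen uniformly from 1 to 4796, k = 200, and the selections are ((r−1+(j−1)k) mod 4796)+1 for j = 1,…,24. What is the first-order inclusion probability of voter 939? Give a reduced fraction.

For each position j, as r ranges over 1…4796 the j-th selection hits every voter exactly once, so voter 939 is selected for exactly 24 of the 4796 starts.
Inclusion probability = 24/4796 = 6/1199.

6/1199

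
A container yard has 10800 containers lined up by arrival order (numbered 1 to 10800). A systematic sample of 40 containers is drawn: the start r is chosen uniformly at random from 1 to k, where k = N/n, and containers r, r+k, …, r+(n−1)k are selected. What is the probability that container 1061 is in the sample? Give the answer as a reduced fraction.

1/270

k = 10800/40 = 270.
Container 1061 is selected iff r ≡ 1061 (mod 270); exactly one such r in {1,…,270}.
Inclusion probability = 1/270.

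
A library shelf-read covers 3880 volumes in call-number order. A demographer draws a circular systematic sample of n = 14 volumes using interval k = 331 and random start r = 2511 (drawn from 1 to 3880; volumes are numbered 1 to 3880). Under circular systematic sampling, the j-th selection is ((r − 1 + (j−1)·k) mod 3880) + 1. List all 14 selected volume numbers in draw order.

2511, 2842, 3173, 3504, 3835, 286, 617, 948, 1279, 1610, 1941, 2272, 2603, 2934

Selection 1: 2511
Selection 2: 2511 + 331 = 2842
Selection 3: 2842 + 331 = 3173
Selection 4: 3173 + 331 = 3504
Selection 5: 3504 + 331 = 3835
Selection 6: 3835 + 331 = 4166 → 4166 − 3880 = 286
Selection 7: 286 + 331 = 617
Selection 8: 617 + 331 = 948
Selection 9: 948 + 331 = 1279
Selection 10: 1279 + 331 = 1610
Selection 11: 1610 + 331 = 1941
Selection 12: 1941 + 331 = 2272
Selection 13: 2272 + 331 = 2603
Selection 14: 2603 + 331 = 2934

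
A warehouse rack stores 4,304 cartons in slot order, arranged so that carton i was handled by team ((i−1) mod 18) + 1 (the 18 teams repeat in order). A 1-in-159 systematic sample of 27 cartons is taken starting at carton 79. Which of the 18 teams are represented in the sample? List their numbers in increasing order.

Consecutive selections differ by k = 159, so their team numbers differ by 159 mod 18 = 15.
gcd(159, 18) = 3, so the sample visits 18/3 = 6 distinct residues mod 18.
Start 79 is team 7; the teams hit are 1, 4, 7, 10, 13, 16.

1, 4, 7, 10, 13, 16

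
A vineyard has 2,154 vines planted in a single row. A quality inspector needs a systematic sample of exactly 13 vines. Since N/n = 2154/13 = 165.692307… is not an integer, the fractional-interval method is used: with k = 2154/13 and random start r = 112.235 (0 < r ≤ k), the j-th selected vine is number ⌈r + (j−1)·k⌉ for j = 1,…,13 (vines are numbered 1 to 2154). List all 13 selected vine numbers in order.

j=1: r + 0k = 112.235 → ⌈·⌉ = 113
j=2: r + 1k = 277.927307… → ⌈·⌉ = 278
j=3: r + 2k = 443.619615… → ⌈·⌉ = 444
j=4: r + 3k = 609.311923… → ⌈·⌉ = 610
j=5: r + 4k = 775.004230… → ⌈·⌉ = 776
j=6: r + 5k = 940.696538… → ⌈·⌉ = 941
j=7: r + 6k = 1106.388846… → ⌈·⌉ = 1107
j=8: r + 7k = 1272.081153… → ⌈·⌉ = 1273
j=9: r + 8k = 1437.773461… → ⌈·⌉ = 1438
j=10: r + 9k = 1603.465769… → ⌈·⌉ = 1604
j=11: r + 10k = 1769.158076… → ⌈·⌉ = 1770
j=12: r + 11k = 1934.850384… → ⌈·⌉ = 1935
j=13: r + 12k = 2100.542692… → ⌈·⌉ = 2101

113, 278, 444, 610, 776, 941, 1107, 1273, 1438, 1604, 1770, 1935, 2101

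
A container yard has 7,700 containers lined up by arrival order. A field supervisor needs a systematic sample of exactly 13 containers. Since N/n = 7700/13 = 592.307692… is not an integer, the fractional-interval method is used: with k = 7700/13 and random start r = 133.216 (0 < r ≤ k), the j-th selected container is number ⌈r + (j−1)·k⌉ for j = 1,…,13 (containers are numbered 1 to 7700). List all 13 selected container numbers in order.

j=1: r + 0k = 133.216 → ⌈·⌉ = 134
j=2: r + 1k = 725.523692… → ⌈·⌉ = 726
j=3: r + 2k = 1317.831384… → ⌈·⌉ = 1318
j=4: r + 3k = 1910.139076… → ⌈·⌉ = 1911
j=5: r + 4k = 2502.446769… → ⌈·⌉ = 2503
j=6: r + 5k = 3094.754461… → ⌈·⌉ = 3095
j=7: r + 6k = 3687.062153… → ⌈·⌉ = 3688
j=8: r + 7k = 4279.369846… → ⌈·⌉ = 4280
j=9: r + 8k = 4871.677538… → ⌈·⌉ = 4872
j=10: r + 9k = 5463.985230… → ⌈·⌉ = 5464
j=11: r + 10k = 6056.292923… → ⌈·⌉ = 6057
j=12: r + 11k = 6648.600615… → ⌈·⌉ = 6649
j=13: r + 12k = 7240.908307… → ⌈·⌉ = 7241

134, 726, 1318, 1911, 2503, 3095, 3688, 4280, 4872, 5464, 6057, 6649, 7241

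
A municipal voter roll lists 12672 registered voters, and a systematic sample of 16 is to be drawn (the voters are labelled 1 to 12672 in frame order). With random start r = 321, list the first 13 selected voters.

321, 1113, 1905, 2697, 3489, 4281, 5073, 5865, 6657, 7449, 8241, 9033, 9825

k = N/n = 12672/16 = 792
voter 1: 321
voter 2: 321 + 792 = 1113
voter 3: 1113 + 792 = 1905
voter 4: 1905 + 792 = 2697
voter 5: 2697 + 792 = 3489
voter 6: 3489 + 792 = 4281
voter 7: 4281 + 792 = 5073
voter 8: 5073 + 792 = 5865
voter 9: 5865 + 792 = 6657
voter 10: 6657 + 792 = 7449
voter 11: 7449 + 792 = 8241
voter 12: 8241 + 792 = 9033
voter 13: 9033 + 792 = 9825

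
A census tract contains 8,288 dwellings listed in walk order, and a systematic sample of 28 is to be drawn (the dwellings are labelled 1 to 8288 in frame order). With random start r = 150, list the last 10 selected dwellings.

k = N/n = 8288/28 = 296
19th selection = 150 + 18×296 = 5478
20th: 5478 + 296 = 5774
21st: 5774 + 296 = 6070
22nd: 6070 + 296 = 6366
23rd: 6366 + 296 = 6662
24th: 6662 + 296 = 6958
25th: 6958 + 296 = 7254
26th: 7254 + 296 = 7550
27th: 7550 + 296 = 7846
28th: 7846 + 296 = 8142

5478, 5774, 6070, 6366, 6662, 6958, 7254, 7550, 7846, 8142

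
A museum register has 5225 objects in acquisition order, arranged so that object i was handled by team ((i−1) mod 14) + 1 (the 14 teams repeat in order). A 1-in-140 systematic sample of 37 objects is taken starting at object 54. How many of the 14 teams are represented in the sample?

Consecutive selections differ by k = 140, so their team numbers differ by 140 mod 14 = 0.
gcd(140, 14) = 14, so the sample visits 14/14 = 1 distinct residues mod 14.
Start 54 is team 12; the teams hit are 12.

1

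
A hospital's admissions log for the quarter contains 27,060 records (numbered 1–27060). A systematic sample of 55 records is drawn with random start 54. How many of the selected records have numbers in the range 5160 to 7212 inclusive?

4

k = 27060/55 = 492
First selection ≥ 5160: 54 + ⌈(5160−54)/492⌉·492 = 54 + 11×492 = 5466
Last selection ≤ 7212: 54 + ⌊(7212−54)/492⌋·492 = 54 + 14×492 = 6942
Count = 14 − 11 + 1 = 4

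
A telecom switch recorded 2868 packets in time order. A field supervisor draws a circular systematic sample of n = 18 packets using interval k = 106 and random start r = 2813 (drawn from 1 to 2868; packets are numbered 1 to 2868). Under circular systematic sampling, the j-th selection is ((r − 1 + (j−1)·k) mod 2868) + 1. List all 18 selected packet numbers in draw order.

2813, 51, 157, 263, 369, 475, 581, 687, 793, 899, 1005, 1111, 1217, 1323, 1429, 1535, 1641, 1747

Selection 1: 2813
Selection 2: 2813 + 106 = 2919 → 2919 − 2868 = 51
Selection 3: 51 + 106 = 157
Selection 4: 157 + 106 = 263
Selection 5: 263 + 106 = 369
Selection 6: 369 + 106 = 475
Selection 7: 475 + 106 = 581
Selection 8: 581 + 106 = 687
Selection 9: 687 + 106 = 793
Selection 10: 793 + 106 = 899
Selection 11: 899 + 106 = 1005
Selection 12: 1005 + 106 = 1111
Selection 13: 1111 + 106 = 1217
Selection 14: 1217 + 106 = 1323
Selection 15: 1323 + 106 = 1429
Selection 16: 1429 + 106 = 1535
Selection 17: 1535 + 106 = 1641
Selection 18: 1641 + 106 = 1747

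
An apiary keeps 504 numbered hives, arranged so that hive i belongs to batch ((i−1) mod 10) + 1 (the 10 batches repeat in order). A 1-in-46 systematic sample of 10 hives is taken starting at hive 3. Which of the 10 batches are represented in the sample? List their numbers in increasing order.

1, 3, 5, 7, 9

Consecutive selections differ by k = 46, so their batch numbers differ by 46 mod 10 = 6.
gcd(46, 10) = 2, so the sample visits 10/2 = 5 distinct residues mod 10.
Start 3 is batch 3; the batches hit are 1, 3, 5, 7, 9.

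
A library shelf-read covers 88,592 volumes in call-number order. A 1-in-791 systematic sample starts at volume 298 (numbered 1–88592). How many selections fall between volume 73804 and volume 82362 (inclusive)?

11

k = 791
First selection ≥ 73804: 298 + ⌈(73804−298)/791⌉·791 = 298 + 93×791 = 73861
Last selection ≤ 82362: 298 + ⌊(82362−298)/791⌋·791 = 298 + 103×791 = 81771
Count = 103 − 93 + 1 = 11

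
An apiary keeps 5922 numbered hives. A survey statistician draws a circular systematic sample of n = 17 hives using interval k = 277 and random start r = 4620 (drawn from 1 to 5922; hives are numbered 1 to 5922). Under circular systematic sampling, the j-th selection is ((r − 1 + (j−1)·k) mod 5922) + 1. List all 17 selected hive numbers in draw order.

4620, 4897, 5174, 5451, 5728, 83, 360, 637, 914, 1191, 1468, 1745, 2022, 2299, 2576, 2853, 3130

Selection 1: 4620
Selection 2: 4620 + 277 = 4897
Selection 3: 4897 + 277 = 5174
Selection 4: 5174 + 277 = 5451
Selection 5: 5451 + 277 = 5728
Selection 6: 5728 + 277 = 6005 → 6005 − 5922 = 83
Selection 7: 83 + 277 = 360
Selection 8: 360 + 277 = 637
Selection 9: 637 + 277 = 914
Selection 10: 914 + 277 = 1191
Selection 11: 1191 + 277 = 1468
Selection 12: 1468 + 277 = 1745
Selection 13: 1745 + 277 = 2022
Selection 14: 2022 + 277 = 2299
Selection 15: 2299 + 277 = 2576
Selection 16: 2576 + 277 = 2853
Selection 17: 2853 + 277 = 3130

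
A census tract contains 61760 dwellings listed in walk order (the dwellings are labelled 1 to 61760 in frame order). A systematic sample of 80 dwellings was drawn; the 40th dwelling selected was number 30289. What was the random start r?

k = 61760/80 = 772
r = 30289 − (40−1)×772 = 30289 − 30108 = 181

181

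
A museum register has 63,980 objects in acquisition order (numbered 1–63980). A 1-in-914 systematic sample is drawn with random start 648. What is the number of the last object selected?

63714

k = 914
70th selection = r + (70−1)·k = 648 + 69×914 = 648 + 63066 = 63714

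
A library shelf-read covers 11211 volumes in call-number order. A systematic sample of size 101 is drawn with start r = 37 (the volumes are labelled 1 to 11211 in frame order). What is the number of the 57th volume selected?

6253

k = 11211/101 = 111
57th selection = r + (57−1)·k = 37 + 56×111 = 37 + 6216 = 6253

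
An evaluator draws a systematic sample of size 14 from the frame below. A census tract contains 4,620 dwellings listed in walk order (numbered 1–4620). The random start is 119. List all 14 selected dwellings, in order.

119, 449, 779, 1109, 1439, 1769, 2099, 2429, 2759, 3089, 3419, 3749, 4079, 4409

k = N/n = 4620/14 = 330
dwelling 1: 119
dwelling 2: 119 + 330 = 449
dwelling 3: 449 + 330 = 779
dwelling 4: 779 + 330 = 1109
dwelling 5: 1109 + 330 = 1439
dwelling 6: 1439 + 330 = 1769
dwelling 7: 1769 + 330 = 2099
dwelling 8: 2099 + 330 = 2429
dwelling 9: 2429 + 330 = 2759
dwelling 10: 2759 + 330 = 3089
dwelling 11: 3089 + 330 = 3419
dwelling 12: 3419 + 330 = 3749
dwelling 13: 3749 + 330 = 4079
dwelling 14: 4079 + 330 = 4409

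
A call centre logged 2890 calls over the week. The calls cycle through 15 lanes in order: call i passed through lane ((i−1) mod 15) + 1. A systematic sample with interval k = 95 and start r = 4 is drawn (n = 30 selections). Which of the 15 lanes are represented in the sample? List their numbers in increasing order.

4, 9, 14

Consecutive selections differ by k = 95, so their lane numbers differ by 95 mod 15 = 5.
gcd(95, 15) = 5, so the sample visits 15/5 = 3 distinct residues mod 15.
Start 4 is lane 4; the lanes hit are 4, 9, 14.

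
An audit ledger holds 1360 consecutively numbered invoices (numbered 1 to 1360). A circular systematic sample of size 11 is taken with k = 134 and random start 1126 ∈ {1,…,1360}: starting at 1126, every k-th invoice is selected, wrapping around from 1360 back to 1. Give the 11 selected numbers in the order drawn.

1126, 1260, 34, 168, 302, 436, 570, 704, 838, 972, 1106

Selection 1: 1126
Selection 2: 1126 + 134 = 1260
Selection 3: 1260 + 134 = 1394 → 1394 − 1360 = 34
Selection 4: 34 + 134 = 168
Selection 5: 168 + 134 = 302
Selection 6: 302 + 134 = 436
Selection 7: 436 + 134 = 570
Selection 8: 570 + 134 = 704
Selection 9: 704 + 134 = 838
Selection 10: 838 + 134 = 972
Selection 11: 972 + 134 = 1106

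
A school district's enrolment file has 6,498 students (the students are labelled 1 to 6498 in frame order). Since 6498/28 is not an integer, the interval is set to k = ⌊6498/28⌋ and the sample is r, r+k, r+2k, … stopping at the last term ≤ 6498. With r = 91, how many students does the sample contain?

28

k = ⌊6498/28⌋ = 232
Achieved size = ⌊(6498 − 91)/232⌋ + 1 = ⌊6407/232⌋ + 1 = 27 + 1 = 28
(last selection: 91 + 27×232 = 6355 ≤ 6498; next would be 6587 > 6498)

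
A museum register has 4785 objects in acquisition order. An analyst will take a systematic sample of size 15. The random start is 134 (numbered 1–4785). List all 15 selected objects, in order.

k = N/n = 4785/15 = 319
object 1: 134
object 2: 134 + 319 = 453
object 3: 453 + 319 = 772
object 4: 772 + 319 = 1091
object 5: 1091 + 319 = 1410
object 6: 1410 + 319 = 1729
object 7: 1729 + 319 = 2048
object 8: 2048 + 319 = 2367
object 9: 2367 + 319 = 2686
object 10: 2686 + 319 = 3005
object 11: 3005 + 319 = 3324
object 12: 3324 + 319 = 3643
object 13: 3643 + 319 = 3962
object 14: 3962 + 319 = 4281
object 15: 4281 + 319 = 4600

134, 453, 772, 1091, 1410, 1729, 2048, 2367, 2686, 3005, 3324, 3643, 3962, 4281, 4600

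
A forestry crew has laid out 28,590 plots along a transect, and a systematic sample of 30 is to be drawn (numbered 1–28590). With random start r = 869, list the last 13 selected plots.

k = N/n = 28590/30 = 953
18th selection = 869 + 17×953 = 17070
19th: 17070 + 953 = 18023
20th: 18023 + 953 = 18976
21st: 18976 + 953 = 19929
22nd: 19929 + 953 = 20882
23rd: 20882 + 953 = 21835
24th: 21835 + 953 = 22788
25th: 22788 + 953 = 23741
26th: 23741 + 953 = 24694
27th: 24694 + 953 = 25647
28th: 25647 + 953 = 26600
29th: 26600 + 953 = 27553
30th: 27553 + 953 = 28506

17070, 18023, 18976, 19929, 20882, 21835, 22788, 23741, 24694, 25647, 26600, 27553, 28506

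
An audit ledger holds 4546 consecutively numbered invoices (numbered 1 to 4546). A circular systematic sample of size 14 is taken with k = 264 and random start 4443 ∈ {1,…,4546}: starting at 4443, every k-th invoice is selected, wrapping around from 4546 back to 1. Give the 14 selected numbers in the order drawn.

Selection 1: 4443
Selection 2: 4443 + 264 = 4707 → 4707 − 4546 = 161
Selection 3: 161 + 264 = 425
Selection 4: 425 + 264 = 689
Selection 5: 689 + 264 = 953
Selection 6: 953 + 264 = 1217
Selection 7: 1217 + 264 = 1481
Selection 8: 1481 + 264 = 1745
Selection 9: 1745 + 264 = 2009
Selection 10: 2009 + 264 = 2273
Selection 11: 2273 + 264 = 2537
Selection 12: 2537 + 264 = 2801
Selection 13: 2801 + 264 = 3065
Selection 14: 3065 + 264 = 3329

4443, 161, 425, 689, 953, 1217, 1481, 1745, 2009, 2273, 2537, 2801, 3065, 3329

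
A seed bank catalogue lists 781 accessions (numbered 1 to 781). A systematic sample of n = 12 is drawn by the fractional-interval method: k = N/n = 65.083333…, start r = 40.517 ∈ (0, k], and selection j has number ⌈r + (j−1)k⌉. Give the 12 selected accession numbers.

j=1: r + 0k = 40.517 → ⌈·⌉ = 41
j=2: r + 1k = 105.600333… → ⌈·⌉ = 106
j=3: r + 2k = 170.683666… → ⌈·⌉ = 171
j=4: r + 3k = 235.767 → ⌈·⌉ = 236
j=5: r + 4k = 300.850333… → ⌈·⌉ = 301
j=6: r + 5k = 365.933666… → ⌈·⌉ = 366
j=7: r + 6k = 431.017 → ⌈·⌉ = 432
j=8: r + 7k = 496.100333… → ⌈·⌉ = 497
j=9: r + 8k = 561.183666… → ⌈·⌉ = 562
j=10: r + 9k = 626.267 → ⌈·⌉ = 627
j=11: r + 10k = 691.350333… → ⌈·⌉ = 692
j=12: r + 11k = 756.433666… → ⌈·⌉ = 757

41, 106, 171, 236, 301, 366, 432, 497, 562, 627, 692, 757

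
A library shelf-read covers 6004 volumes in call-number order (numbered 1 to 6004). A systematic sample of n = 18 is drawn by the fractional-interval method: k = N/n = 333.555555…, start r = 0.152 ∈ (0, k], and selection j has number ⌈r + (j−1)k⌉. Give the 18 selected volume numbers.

j=1: r + 0k = 0.152 → ⌈·⌉ = 1
j=2: r + 1k = 333.707555… → ⌈·⌉ = 334
j=3: r + 2k = 667.263111… → ⌈·⌉ = 668
j=4: r + 3k = 1000.818666… → ⌈·⌉ = 1001
j=5: r + 4k = 1334.374222… → ⌈·⌉ = 1335
j=6: r + 5k = 1667.929777… → ⌈·⌉ = 1668
j=7: r + 6k = 2001.485333… → ⌈·⌉ = 2002
j=8: r + 7k = 2335.040888… → ⌈·⌉ = 2336
j=9: r + 8k = 2668.596444… → ⌈·⌉ = 2669
j=10: r + 9k = 3002.152 → ⌈·⌉ = 3003
j=11: r + 10k = 3335.707555… → ⌈·⌉ = 3336
j=12: r + 11k = 3669.263111… → ⌈·⌉ = 3670
j=13: r + 12k = 4002.818666… → ⌈·⌉ = 4003
j=14: r + 13k = 4336.374222… → ⌈·⌉ = 4337
j=15: r + 14k = 4669.929777… → ⌈·⌉ = 4670
j=16: r + 15k = 5003.485333… → ⌈·⌉ = 5004
j=17: r + 16k = 5337.040888… → ⌈·⌉ = 5338
j=18: r + 17k = 5670.596444… → ⌈·⌉ = 5671

1, 334, 668, 1001, 1335, 1668, 2002, 2336, 2669, 3003, 3336, 3670, 4003, 4337, 4670, 5004, 5338, 5671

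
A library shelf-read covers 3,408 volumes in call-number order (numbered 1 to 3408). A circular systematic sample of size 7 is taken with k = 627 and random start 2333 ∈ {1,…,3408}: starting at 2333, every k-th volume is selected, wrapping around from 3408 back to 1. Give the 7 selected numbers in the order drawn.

Selection 1: 2333
Selection 2: 2333 + 627 = 2960
Selection 3: 2960 + 627 = 3587 → 3587 − 3408 = 179
Selection 4: 179 + 627 = 806
Selection 5: 806 + 627 = 1433
Selection 6: 1433 + 627 = 2060
Selection 7: 2060 + 627 = 2687

2333, 2960, 179, 806, 1433, 2060, 2687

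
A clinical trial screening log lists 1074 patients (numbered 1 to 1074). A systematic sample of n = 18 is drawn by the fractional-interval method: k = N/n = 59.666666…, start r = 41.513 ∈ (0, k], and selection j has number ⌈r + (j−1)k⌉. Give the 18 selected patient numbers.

j=1: r + 0k = 41.513 → ⌈·⌉ = 42
j=2: r + 1k = 101.179666… → ⌈·⌉ = 102
j=3: r + 2k = 160.846333… → ⌈·⌉ = 161
j=4: r + 3k = 220.513 → ⌈·⌉ = 221
j=5: r + 4k = 280.179666… → ⌈·⌉ = 281
j=6: r + 5k = 339.846333… → ⌈·⌉ = 340
j=7: r + 6k = 399.513 → ⌈·⌉ = 400
j=8: r + 7k = 459.179666… → ⌈·⌉ = 460
j=9: r + 8k = 518.846333… → ⌈·⌉ = 519
j=10: r + 9k = 578.513 → ⌈·⌉ = 579
j=11: r + 10k = 638.179666… → ⌈·⌉ = 639
j=12: r + 11k = 697.846333… → ⌈·⌉ = 698
j=13: r + 12k = 757.513 → ⌈·⌉ = 758
j=14: r + 13k = 817.179666… → ⌈·⌉ = 818
j=15: r + 14k = 876.846333… → ⌈·⌉ = 877
j=16: r + 15k = 936.513 → ⌈·⌉ = 937
j=17: r + 16k = 996.179666… → ⌈·⌉ = 997
j=18: r + 17k = 1055.846333… → ⌈·⌉ = 1056

42, 102, 161, 221, 281, 340, 400, 460, 519, 579, 639, 698, 758, 818, 877, 937, 997, 1056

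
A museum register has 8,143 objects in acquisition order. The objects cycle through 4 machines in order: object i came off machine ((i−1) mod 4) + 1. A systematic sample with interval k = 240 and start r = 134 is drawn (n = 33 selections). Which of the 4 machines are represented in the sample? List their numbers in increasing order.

2

Consecutive selections differ by k = 240, so their machine numbers differ by 240 mod 4 = 0.
gcd(240, 4) = 4, so the sample visits 4/4 = 1 distinct residues mod 4.
Start 134 is machine 2; the machines hit are 2.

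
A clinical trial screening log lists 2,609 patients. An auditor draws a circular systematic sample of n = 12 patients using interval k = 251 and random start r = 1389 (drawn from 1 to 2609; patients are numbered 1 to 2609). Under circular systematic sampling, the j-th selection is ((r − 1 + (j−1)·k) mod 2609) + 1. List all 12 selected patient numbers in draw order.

1389, 1640, 1891, 2142, 2393, 35, 286, 537, 788, 1039, 1290, 1541

Selection 1: 1389
Selection 2: 1389 + 251 = 1640
Selection 3: 1640 + 251 = 1891
Selection 4: 1891 + 251 = 2142
Selection 5: 2142 + 251 = 2393
Selection 6: 2393 + 251 = 2644 → 2644 − 2609 = 35
Selection 7: 35 + 251 = 286
Selection 8: 286 + 251 = 537
Selection 9: 537 + 251 = 788
Selection 10: 788 + 251 = 1039
Selection 11: 1039 + 251 = 1290
Selection 12: 1290 + 251 = 1541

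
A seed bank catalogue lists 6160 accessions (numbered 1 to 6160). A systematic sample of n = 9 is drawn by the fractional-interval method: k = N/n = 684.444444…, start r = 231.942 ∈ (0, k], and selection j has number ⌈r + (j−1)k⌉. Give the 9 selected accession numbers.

232, 917, 1601, 2286, 2970, 3655, 4339, 5024, 5708

j=1: r + 0k = 231.942 → ⌈·⌉ = 232
j=2: r + 1k = 916.386444… → ⌈·⌉ = 917
j=3: r + 2k = 1600.830888… → ⌈·⌉ = 1601
j=4: r + 3k = 2285.275333… → ⌈·⌉ = 2286
j=5: r + 4k = 2969.719777… → ⌈·⌉ = 2970
j=6: r + 5k = 3654.164222… → ⌈·⌉ = 3655
j=7: r + 6k = 4338.608666… → ⌈·⌉ = 4339
j=8: r + 7k = 5023.053111… → ⌈·⌉ = 5024
j=9: r + 8k = 5707.497555… → ⌈·⌉ = 5708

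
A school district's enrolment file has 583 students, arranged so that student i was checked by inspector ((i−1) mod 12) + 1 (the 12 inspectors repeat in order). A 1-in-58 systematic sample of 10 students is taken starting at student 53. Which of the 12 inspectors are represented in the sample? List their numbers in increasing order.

1, 3, 5, 7, 9, 11

Consecutive selections differ by k = 58, so their inspector numbers differ by 58 mod 12 = 10.
gcd(58, 12) = 2, so the sample visits 12/2 = 6 distinct residues mod 12.
Start 53 is inspector 5; the inspectors hit are 1, 3, 5, 7, 9, 11.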